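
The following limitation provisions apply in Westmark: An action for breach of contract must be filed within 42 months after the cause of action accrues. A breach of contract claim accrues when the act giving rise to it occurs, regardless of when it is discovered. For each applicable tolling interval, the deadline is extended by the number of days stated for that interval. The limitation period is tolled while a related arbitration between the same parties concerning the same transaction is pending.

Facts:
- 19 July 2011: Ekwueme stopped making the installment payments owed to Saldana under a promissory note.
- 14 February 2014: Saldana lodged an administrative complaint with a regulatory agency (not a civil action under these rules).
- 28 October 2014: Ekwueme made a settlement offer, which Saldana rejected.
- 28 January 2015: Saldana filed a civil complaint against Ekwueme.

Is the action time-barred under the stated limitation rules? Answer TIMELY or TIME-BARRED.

TIME-BARRED

The claim accrued on 19 July 2011, when the wrongful act occurred.
The untolled deadline — 42 months after 19 July 2011 — is 19 January 2015.
Nothing else in the chronology tolls or restarts the period.
Saldana filed on 28 January 2015, after the 19 January 2015 deadline, so the action is time-barred.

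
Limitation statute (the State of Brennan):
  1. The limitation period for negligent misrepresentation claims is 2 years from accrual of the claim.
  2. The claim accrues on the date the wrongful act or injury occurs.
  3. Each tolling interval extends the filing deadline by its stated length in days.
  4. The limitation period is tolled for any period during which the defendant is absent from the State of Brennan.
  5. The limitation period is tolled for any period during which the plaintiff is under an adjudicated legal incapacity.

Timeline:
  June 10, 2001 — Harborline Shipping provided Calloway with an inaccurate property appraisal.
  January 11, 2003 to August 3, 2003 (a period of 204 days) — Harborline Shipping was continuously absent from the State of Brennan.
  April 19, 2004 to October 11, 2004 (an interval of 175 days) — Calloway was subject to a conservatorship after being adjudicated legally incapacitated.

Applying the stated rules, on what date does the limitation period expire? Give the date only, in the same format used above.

The claim accrued on June 10, 2001, the date of the act.
2 years from June 10, 2001 is June 10, 2003.
Because the defendant's absence from the jurisdiction ran from January 11, 2003 to August 3, 2003, the deadline is extended by 204 days to December 31, 2003.
The plaintiff's legal incapacity from April 19, 2004 to October 11, 2004 began after the period had already run on December 31, 2003, so it has no tolling effect.

December 31, 2003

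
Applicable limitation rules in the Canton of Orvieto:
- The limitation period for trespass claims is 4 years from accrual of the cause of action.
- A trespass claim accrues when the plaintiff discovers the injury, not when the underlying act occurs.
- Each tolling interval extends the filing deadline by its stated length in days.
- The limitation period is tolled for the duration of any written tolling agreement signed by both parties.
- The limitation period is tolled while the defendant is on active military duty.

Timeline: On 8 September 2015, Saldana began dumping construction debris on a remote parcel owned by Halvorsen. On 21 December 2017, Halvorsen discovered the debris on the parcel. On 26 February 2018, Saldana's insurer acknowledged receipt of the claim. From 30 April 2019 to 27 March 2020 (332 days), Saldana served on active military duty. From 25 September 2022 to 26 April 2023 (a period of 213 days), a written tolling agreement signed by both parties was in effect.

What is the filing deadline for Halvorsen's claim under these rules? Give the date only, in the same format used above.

Accrual is tied to discovery, so the period began on 21 December 2017 rather than on 8 September 2015 when the act occurred.
4 years from 21 December 2017 is 21 December 2021.
Because the defendant's active military service ran from 30 April 2019 to 27 March 2020, the deadline is extended by 332 days to 18 November 2022.
The written tolling agreement from 25 September 2022 to 26 April 2023 tolled the period for 213 days, extending the deadline to 19 June 2023.
Nothing else in the chronology tolls or restarts the period.

19 June 2023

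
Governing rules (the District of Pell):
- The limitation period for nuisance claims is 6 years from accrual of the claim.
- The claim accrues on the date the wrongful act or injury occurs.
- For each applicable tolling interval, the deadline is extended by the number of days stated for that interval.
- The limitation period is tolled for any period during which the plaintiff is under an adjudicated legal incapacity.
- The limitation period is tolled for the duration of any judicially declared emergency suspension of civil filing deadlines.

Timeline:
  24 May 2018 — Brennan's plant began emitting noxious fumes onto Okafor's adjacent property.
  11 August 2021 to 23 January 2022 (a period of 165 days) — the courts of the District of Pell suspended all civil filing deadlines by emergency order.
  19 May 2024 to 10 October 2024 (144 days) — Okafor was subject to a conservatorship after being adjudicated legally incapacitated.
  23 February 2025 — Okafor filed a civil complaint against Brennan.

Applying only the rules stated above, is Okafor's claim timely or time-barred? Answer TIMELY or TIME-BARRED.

TIMELY

The claim accrued on 24 May 2018, when the wrongful act occurred.
6 years from 24 May 2018 is 24 May 2024.
The period was tolled for 165 days by the emergency suspension of filing deadlines (11 August 2021 to 23 January 2022), pushing the deadline to 5 November 2024.
Because the plaintiff's legal incapacity ran from 19 May 2024 to 10 October 2024, the deadline is extended by 144 days to 29 March 2025.
Okafor filed on 23 February 2025, before the 29 March 2025 deadline, so the action is timely.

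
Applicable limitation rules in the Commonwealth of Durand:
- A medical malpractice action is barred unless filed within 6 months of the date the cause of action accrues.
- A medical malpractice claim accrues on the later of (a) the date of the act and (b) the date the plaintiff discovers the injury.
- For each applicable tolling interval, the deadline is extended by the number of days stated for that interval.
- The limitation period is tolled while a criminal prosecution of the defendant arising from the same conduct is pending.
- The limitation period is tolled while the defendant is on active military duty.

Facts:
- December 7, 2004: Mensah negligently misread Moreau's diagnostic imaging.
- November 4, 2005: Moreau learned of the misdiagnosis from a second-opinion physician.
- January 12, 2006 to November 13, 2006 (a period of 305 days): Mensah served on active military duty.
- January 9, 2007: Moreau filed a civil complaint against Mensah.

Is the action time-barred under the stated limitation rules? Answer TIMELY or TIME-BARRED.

Taking the later of the act (December 7, 2004) and discovery (November 4, 2005), the claim accrued on November 4, 2005.
The untolled deadline — 6 months after November 4, 2005 — is May 4, 2006.
Because the defendant's active military service ran from January 12, 2006 to November 13, 2006, the deadline is extended by 305 days to March 5, 2007.
The January 9, 2007 filing precedes the March 5, 2007 deadline; the claim is timely.

TIMELY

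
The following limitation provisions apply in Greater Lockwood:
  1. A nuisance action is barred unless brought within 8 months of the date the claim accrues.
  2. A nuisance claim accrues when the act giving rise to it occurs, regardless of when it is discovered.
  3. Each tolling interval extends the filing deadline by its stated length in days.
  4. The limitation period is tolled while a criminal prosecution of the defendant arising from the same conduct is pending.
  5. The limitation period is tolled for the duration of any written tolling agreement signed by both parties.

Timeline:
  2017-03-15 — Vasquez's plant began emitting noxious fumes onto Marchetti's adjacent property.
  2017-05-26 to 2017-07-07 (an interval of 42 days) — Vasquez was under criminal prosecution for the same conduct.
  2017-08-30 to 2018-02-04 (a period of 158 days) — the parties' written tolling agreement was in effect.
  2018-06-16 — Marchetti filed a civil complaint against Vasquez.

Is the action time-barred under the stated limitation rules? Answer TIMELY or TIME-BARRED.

TIME-BARRED

The limitation period began to run on 2017-03-15.
The untolled deadline — 8 months after 2017-03-15 — is 2017-11-15.
The pending criminal prosecution from 2017-05-26 to 2017-07-07 tolled the period for 42 days, extending the deadline to 2017-12-27.
The written tolling agreement from 2017-08-30 to 2018-02-04 tolled the period for 158 days, extending the deadline to 2018-06-03.
Marchetti filed on 2018-06-16, after the 2018-06-03 deadline, so the action is time-barred.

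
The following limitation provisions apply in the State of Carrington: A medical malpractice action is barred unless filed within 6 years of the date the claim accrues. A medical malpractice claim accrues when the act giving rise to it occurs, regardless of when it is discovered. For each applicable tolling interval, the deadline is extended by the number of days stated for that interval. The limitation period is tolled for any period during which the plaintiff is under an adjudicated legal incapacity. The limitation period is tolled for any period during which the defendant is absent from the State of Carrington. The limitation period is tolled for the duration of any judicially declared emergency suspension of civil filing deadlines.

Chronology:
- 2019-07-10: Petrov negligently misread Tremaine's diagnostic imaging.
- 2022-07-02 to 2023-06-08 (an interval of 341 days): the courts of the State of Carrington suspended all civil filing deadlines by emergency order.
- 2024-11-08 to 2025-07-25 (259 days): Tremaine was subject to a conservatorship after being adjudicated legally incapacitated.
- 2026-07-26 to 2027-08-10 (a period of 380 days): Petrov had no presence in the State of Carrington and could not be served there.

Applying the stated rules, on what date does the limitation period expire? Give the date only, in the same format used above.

The limitation period began to run on 2019-07-10.
Adding the 6 years base period to 2019-07-10 gives a deadline of 2025-07-10, before any tolling.
The emergency suspension of filing deadlines from 2022-07-02 to 2023-06-08 tolled the period for 341 days, extending the deadline to 2026-06-16.
The plaintiff's legal incapacity from 2024-11-08 to 2025-07-25 tolled the period for 259 days, extending the deadline to 2027-03-02.
The period was tolled for 380 days by the defendant's absence from the jurisdiction (2026-07-26 to 2027-08-10), pushing the deadline to 2028-03-16.

2028-03-16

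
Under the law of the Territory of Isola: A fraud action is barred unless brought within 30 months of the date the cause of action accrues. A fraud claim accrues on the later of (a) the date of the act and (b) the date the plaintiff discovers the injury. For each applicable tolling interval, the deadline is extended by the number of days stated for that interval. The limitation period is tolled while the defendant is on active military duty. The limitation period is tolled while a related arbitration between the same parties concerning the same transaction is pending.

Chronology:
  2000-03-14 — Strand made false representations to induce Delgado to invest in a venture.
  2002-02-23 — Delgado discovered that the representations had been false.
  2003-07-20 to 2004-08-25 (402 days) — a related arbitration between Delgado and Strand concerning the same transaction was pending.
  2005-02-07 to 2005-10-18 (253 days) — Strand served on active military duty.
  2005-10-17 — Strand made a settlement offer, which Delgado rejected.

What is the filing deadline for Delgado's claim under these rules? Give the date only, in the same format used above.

Taking the later of the act (2000-03-14) and discovery (2002-02-23), the claim accrued on 2002-02-23.
The untolled deadline — 30 months after 2002-02-23 — is 2004-08-23.
Because the pending related arbitration ran from 2003-07-20 to 2004-08-25, the deadline is extended by 402 days to 2005-09-29.
The period was tolled for 253 days by the defendant's active military service (2005-02-07 to 2005-10-18), pushing the deadline to 2006-06-09.
Nothing else in the chronology tolls or restarts the period.

2006-06-09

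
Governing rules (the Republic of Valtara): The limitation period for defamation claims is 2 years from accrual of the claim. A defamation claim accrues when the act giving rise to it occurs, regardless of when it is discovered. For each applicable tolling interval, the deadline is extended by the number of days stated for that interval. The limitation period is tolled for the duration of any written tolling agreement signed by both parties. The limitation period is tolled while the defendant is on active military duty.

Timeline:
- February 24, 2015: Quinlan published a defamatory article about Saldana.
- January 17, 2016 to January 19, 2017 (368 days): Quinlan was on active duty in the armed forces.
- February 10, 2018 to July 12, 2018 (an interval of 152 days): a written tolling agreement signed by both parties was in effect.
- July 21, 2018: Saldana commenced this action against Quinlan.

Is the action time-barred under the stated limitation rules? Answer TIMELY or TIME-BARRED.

TIMELY

The limitation period began to run on February 24, 2015.
The untolled deadline — 2 years after February 24, 2015 — is February 24, 2017.
The period was tolled for 368 days by the defendant's active military service (January 17, 2016 to January 19, 2017), pushing the deadline to February 27, 2018.
The written tolling agreement from February 10, 2018 to July 12, 2018 tolled the period for 152 days, extending the deadline to July 29, 2018.
Filing on July 21, 2018 beat the July 29, 2018 deadline — the action is timely.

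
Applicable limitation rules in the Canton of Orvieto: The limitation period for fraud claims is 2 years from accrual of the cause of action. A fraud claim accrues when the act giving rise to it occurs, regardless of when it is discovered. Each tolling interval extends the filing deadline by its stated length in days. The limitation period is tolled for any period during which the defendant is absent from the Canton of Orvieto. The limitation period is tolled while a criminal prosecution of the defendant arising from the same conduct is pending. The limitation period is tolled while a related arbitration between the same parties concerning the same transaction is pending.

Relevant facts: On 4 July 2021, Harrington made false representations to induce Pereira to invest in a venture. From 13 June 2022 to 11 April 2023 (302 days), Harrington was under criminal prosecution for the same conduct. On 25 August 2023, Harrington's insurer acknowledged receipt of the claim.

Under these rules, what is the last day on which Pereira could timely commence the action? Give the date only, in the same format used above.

1 May 2024

The claim accrued on 4 July 2021, when the wrongful act occurred.
The untolled deadline — 2 years after 4 July 2021 — is 4 July 2023.
The pending criminal prosecution from 13 June 2022 to 11 April 2023 tolled the period for 302 days, extending the deadline to 1 May 2024.
None of the other events listed affects the running of the period under the stated rules.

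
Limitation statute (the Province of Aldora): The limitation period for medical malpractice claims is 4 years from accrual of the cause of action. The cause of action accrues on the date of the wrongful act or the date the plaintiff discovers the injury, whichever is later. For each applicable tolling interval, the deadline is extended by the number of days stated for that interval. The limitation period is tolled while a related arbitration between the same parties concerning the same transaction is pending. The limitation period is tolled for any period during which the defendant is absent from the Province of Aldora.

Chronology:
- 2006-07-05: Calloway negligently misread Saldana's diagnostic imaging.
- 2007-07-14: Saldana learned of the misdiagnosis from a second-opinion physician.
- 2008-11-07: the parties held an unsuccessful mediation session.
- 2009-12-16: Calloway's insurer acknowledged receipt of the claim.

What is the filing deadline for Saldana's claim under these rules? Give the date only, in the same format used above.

Taking the later of the act (2006-07-05) and discovery (2007-07-14), the claim accrued on 2007-07-14.
4 years from 2007-07-14 is 2011-07-14.
None of the other events listed affects the running of the period under the stated rules.

2011-07-14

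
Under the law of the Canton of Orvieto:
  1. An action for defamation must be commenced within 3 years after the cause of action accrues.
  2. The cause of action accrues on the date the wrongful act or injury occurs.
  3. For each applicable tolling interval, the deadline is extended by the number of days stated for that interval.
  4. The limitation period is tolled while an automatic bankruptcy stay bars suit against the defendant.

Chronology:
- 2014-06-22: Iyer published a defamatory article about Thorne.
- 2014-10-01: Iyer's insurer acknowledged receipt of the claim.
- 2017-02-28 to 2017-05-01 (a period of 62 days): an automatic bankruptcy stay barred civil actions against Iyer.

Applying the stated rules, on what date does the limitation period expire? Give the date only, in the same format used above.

2017-08-23

The limitation period began to run on 2014-06-22.
Adding the 3 years base period to 2014-06-22 gives a deadline of 2017-06-22, before any tolling.
Because the automatic bankruptcy stay ran from 2017-02-28 to 2017-05-01, the deadline is extended by 62 days to 2017-08-23.
The other events in the timeline have no effect on the limitation period under the stated rules.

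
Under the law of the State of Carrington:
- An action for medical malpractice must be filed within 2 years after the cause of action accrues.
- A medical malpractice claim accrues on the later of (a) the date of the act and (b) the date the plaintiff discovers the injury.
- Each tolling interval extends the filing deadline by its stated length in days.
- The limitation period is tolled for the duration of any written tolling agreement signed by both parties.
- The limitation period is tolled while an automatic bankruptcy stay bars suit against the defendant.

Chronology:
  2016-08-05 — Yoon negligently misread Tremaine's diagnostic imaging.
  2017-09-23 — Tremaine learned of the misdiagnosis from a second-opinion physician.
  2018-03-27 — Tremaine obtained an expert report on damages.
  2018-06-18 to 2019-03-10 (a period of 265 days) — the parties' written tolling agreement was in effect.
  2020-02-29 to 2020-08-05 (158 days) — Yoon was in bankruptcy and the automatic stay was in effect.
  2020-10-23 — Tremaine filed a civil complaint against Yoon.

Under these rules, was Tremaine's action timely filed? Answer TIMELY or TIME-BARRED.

TIMELY

Taking the later of the act (2016-08-05) and discovery (2017-09-23), the claim accrued on 2017-09-23.
2 years from 2017-09-23 is 2019-09-23.
The written tolling agreement from 2018-06-18 to 2019-03-10 tolled the period for 265 days, extending the deadline to 2020-06-14.
Because the automatic bankruptcy stay ran from 2020-02-29 to 2020-08-05, the deadline is extended by 158 days to 2020-11-19.
None of the other events listed affects the running of the period under the stated rules.
Tremaine filed on 2020-10-23, before the 2020-11-19 deadline, so the action is timely.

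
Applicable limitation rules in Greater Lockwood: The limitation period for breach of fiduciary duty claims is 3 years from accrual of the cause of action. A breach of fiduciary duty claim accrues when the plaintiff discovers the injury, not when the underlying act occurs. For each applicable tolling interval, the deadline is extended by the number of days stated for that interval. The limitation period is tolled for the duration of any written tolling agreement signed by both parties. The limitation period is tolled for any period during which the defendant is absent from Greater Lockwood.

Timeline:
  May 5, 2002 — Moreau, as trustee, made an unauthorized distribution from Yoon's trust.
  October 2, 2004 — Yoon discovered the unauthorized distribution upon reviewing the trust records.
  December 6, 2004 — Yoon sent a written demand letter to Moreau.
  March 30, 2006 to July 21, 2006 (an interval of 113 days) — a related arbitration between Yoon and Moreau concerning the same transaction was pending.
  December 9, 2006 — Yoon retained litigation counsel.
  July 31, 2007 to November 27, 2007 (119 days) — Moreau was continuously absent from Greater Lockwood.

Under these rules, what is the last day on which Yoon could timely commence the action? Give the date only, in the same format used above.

January 29, 2008

Accrual is tied to discovery, so the period began on October 2, 2004 rather than on May 5, 2002 when the act occurred.
3 years from October 2, 2004 is October 2, 2007.
The defendant's absence from the jurisdiction from July 31, 2007 to November 27, 2007 tolled the period for 119 days, extending the deadline to January 29, 2008.
No stated provision tolls the period for a pending arbitration, so the interval from March 30, 2006 to July 21, 2006 has no effect on the deadline.
None of the other events listed affects the running of the period under the stated rules.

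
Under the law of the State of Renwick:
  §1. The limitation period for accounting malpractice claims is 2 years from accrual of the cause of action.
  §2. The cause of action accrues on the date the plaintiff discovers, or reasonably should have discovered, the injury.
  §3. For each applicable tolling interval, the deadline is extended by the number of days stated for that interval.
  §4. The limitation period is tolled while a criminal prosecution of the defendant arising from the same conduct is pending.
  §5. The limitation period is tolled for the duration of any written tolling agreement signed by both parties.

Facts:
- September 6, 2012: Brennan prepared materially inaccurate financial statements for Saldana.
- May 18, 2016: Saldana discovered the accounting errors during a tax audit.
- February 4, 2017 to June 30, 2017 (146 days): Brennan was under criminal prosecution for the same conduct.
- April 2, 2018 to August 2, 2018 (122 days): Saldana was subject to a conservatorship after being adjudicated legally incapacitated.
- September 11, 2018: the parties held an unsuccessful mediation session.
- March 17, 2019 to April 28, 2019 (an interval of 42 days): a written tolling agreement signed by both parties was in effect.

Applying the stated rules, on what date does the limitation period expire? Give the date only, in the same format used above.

The claim did not accrue until Saldana discovered the injury on May 18, 2016; the September 6, 2012 act date does not start the clock under the stated rule.
2 years from May 18, 2016 is May 18, 2018.
Because the pending criminal prosecution ran from February 4, 2017 to June 30, 2017, the deadline is extended by 146 days to October 11, 2018.
The written tolling agreement from March 17, 2019 to April 28, 2019 began after the period had already run on October 11, 2018, so it has no tolling effect.
The plaintiff's legal incapacity from April 2, 2018 to August 2, 2018 does not toll the period, because no stated rule makes the plaintiff's incapacity a tolling event.
None of the other events listed affects the running of the period under the stated rules.

October 11, 2018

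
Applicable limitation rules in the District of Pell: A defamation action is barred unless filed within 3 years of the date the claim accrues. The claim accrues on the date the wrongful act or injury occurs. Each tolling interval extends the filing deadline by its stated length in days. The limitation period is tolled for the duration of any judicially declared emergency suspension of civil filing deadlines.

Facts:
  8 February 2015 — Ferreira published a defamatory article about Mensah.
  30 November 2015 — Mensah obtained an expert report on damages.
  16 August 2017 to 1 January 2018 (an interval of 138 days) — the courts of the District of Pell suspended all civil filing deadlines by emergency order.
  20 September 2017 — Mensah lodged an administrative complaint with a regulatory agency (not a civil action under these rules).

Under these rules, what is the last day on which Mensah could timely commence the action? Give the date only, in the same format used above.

The claim accrued on 8 February 2015, when the wrongful act occurred.
3 years from 8 February 2015 is 8 February 2018.
Because the emergency suspension of filing deadlines ran from 16 August 2017 to 1 January 2018, the deadline is extended by 138 days to 26 June 2018.
The other events in the timeline have no effect on the limitation period under the stated rules.

26 June 2018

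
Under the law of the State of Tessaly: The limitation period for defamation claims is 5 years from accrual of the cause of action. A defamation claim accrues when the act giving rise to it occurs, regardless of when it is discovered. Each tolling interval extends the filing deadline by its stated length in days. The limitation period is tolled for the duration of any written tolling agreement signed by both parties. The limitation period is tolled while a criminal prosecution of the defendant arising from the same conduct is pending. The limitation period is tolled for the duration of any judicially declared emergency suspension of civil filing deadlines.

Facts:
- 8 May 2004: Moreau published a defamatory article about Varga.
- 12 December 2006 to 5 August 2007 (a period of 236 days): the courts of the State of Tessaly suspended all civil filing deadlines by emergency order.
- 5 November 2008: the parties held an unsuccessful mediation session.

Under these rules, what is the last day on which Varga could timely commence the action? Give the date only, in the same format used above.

30 December 2009

The cause of action accrued on 8 May 2004, the date of the act.
Adding the 5 years base period to 8 May 2004 gives a deadline of 8 May 2009, before any tolling.
Because the emergency suspension of filing deadlines ran from 12 December 2006 to 5 August 2007, the deadline is extended by 236 days to 30 December 2009.
Nothing else in the chronology tolls or restarts the period.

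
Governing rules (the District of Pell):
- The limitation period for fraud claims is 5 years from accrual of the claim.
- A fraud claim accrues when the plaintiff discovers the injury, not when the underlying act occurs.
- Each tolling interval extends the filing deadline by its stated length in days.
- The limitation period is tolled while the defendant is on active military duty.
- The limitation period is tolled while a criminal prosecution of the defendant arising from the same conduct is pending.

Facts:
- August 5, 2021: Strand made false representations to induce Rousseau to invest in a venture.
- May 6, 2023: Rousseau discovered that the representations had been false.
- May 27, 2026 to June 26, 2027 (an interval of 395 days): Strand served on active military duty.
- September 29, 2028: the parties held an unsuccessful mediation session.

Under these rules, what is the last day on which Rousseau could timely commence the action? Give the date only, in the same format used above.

June 5, 2029

Accrual is tied to discovery, so the period began on May 6, 2023 rather than on August 5, 2021 when the act occurred.
Adding the 5 years base period to May 6, 2023 gives a deadline of May 6, 2028, before any tolling.
The period was tolled for 395 days by the defendant's active military service (May 27, 2026 to June 26, 2027), pushing the deadline to June 5, 2029.
None of the other events listed affects the running of the period under the stated rules.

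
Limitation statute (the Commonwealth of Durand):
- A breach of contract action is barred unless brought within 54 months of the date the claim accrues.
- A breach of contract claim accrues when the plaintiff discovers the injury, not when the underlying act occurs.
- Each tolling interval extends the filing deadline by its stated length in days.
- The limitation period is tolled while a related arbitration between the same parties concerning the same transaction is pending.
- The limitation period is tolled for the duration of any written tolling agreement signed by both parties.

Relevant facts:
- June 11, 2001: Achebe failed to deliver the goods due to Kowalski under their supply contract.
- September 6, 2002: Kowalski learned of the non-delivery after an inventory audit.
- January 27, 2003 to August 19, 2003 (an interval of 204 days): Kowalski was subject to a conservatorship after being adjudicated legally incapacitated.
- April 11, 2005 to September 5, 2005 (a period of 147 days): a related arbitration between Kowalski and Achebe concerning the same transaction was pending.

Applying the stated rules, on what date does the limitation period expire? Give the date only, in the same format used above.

The claim did not accrue until Kowalski discovered the injury on September 6, 2002; the June 11, 2001 act date does not start the clock under the stated rule.
The untolled deadline — 54 months after September 6, 2002 — is March 6, 2007.
The pending related arbitration from April 11, 2005 to September 5, 2005 tolled the period for 147 days, extending the deadline to July 31, 2007.
No stated provision tolls the period for the plaintiff's incapacity, so the interval from January 27, 2003 to August 19, 2003 has no effect on the deadline.

July 31, 2007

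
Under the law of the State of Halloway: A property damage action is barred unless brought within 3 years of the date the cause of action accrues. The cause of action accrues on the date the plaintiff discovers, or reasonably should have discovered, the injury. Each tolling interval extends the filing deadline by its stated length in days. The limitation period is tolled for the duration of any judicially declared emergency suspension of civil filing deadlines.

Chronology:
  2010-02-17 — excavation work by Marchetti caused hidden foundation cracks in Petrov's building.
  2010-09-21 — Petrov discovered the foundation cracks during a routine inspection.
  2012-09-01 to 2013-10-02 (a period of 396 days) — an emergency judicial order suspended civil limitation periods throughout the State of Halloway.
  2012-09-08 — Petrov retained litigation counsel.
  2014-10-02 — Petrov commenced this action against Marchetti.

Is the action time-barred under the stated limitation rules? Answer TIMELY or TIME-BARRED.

TIMELY

Accrual is tied to discovery, so the period began on 2010-09-21 rather than on 2010-02-17 when the act occurred.
Adding the 3 years base period to 2010-09-21 gives a deadline of 2013-09-21, before any tolling.
The emergency suspension of filing deadlines from 2012-09-01 to 2013-10-02 tolled the period for 396 days, extending the deadline to 2014-10-22.
None of the other events listed affects the running of the period under the stated rules.
Petrov filed on 2014-10-02, before the 2014-10-22 deadline, so the action is timely.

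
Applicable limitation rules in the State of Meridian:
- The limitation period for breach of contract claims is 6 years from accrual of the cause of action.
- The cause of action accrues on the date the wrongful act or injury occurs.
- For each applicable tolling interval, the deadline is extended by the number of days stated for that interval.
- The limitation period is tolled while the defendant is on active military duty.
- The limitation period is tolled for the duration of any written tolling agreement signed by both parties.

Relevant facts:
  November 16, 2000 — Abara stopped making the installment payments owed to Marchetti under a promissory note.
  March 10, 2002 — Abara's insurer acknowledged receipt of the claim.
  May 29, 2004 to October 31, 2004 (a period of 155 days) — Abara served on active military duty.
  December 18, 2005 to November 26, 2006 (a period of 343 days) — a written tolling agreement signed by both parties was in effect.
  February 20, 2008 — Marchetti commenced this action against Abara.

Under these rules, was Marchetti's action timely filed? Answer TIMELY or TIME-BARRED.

The cause of action accrued on November 16, 2000, the date of the act.
Adding the 6 years base period to November 16, 2000 gives a deadline of November 16, 2006, before any tolling.
The period was tolled for 155 days by the defendant's active military service (May 29, 2004 to October 31, 2004), pushing the deadline to April 20, 2007.
Because the written tolling agreement ran from December 18, 2005 to November 26, 2006, the deadline is extended by 343 days to March 28, 2008.
Nothing else in the chronology tolls or restarts the period.
The February 20, 2008 filing precedes the March 28, 2008 deadline; the claim is timely.

TIMELY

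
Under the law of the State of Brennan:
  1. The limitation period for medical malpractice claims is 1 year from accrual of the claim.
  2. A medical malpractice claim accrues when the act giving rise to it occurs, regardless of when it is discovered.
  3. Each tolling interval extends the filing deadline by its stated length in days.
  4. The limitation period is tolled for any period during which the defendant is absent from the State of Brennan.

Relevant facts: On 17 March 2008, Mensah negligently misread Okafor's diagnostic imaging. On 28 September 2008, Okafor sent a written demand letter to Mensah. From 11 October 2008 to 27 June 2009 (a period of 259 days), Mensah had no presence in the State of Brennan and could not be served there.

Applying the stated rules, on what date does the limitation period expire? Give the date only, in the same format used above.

The claim accrued on 17 March 2008, the date of the act.
Adding the 1 year base period to 17 March 2008 gives a deadline of 17 March 2009, before any tolling.
The period was tolled for 259 days by the defendant's absence from the jurisdiction (11 October 2008 to 27 June 2009), pushing the deadline to 1 December 2009.
The other events in the timeline have no effect on the limitation period under the stated rules.

1 December 2009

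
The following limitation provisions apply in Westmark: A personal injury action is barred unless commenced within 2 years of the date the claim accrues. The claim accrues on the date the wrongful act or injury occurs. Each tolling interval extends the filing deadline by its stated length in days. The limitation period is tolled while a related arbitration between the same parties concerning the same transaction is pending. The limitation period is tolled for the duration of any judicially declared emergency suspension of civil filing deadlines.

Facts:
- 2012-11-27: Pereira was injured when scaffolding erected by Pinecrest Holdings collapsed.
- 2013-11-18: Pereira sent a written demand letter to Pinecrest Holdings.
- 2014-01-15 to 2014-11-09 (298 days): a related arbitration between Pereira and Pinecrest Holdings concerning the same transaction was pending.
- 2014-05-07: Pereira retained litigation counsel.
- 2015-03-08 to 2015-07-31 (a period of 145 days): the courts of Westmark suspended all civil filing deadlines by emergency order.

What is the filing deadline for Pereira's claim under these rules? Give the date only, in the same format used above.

The claim accrued on 2012-11-27, when the wrongful act occurred.
2 years from 2012-11-27 is 2014-11-27.
The pending related arbitration from 2014-01-15 to 2014-11-09 tolled the period for 298 days, extending the deadline to 2015-09-21.
Because the emergency suspension of filing deadlines ran from 2015-03-08 to 2015-07-31, the deadline is extended by 145 days to 2016-02-13.
Nothing else in the chronology tolls or restarts the period.

2016-02-13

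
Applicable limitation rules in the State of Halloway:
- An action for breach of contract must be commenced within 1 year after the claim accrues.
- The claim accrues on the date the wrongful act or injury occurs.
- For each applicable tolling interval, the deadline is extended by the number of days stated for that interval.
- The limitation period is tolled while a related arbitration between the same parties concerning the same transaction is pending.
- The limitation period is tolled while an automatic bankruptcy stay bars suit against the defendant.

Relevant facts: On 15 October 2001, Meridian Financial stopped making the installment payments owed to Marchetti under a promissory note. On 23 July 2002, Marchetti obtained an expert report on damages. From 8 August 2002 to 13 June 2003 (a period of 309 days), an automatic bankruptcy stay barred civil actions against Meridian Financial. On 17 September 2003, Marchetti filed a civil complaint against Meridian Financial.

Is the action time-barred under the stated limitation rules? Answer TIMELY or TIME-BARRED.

TIME-BARRED

The limitation period began to run on 15 October 2001.
The untolled deadline — 1 year after 15 October 2001 — is 15 October 2002.
The automatic bankruptcy stay from 8 August 2002 to 13 June 2003 tolled the period for 309 days, extending the deadline to 20 August 2003.
None of the other events listed affects the running of the period under the stated rules.
Filing on 17 September 2003 missed the 20 August 2003 deadline — the action is time-barred.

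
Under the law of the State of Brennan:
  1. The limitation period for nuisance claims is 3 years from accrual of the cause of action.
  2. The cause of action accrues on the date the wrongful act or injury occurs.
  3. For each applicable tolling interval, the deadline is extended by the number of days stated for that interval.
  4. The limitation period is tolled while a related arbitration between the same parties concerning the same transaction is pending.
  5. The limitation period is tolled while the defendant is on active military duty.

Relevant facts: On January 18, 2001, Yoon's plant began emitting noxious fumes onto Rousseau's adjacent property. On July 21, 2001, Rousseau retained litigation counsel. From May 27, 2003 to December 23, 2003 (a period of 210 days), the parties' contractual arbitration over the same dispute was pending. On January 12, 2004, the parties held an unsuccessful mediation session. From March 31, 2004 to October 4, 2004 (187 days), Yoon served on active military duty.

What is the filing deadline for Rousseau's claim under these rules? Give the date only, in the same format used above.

The cause of action accrued on January 18, 2001, the date of the act.
Adding the 3 years base period to January 18, 2001 gives a deadline of January 18, 2004, before any tolling.
The pending related arbitration from May 27, 2003 to December 23, 2003 tolled the period for 210 days, extending the deadline to August 15, 2004.
The period was tolled for 187 days by the defendant's active military service (March 31, 2004 to October 4, 2004), pushing the deadline to February 18, 2005.
None of the other events listed affects the running of the period under the stated rules.

February 18, 2005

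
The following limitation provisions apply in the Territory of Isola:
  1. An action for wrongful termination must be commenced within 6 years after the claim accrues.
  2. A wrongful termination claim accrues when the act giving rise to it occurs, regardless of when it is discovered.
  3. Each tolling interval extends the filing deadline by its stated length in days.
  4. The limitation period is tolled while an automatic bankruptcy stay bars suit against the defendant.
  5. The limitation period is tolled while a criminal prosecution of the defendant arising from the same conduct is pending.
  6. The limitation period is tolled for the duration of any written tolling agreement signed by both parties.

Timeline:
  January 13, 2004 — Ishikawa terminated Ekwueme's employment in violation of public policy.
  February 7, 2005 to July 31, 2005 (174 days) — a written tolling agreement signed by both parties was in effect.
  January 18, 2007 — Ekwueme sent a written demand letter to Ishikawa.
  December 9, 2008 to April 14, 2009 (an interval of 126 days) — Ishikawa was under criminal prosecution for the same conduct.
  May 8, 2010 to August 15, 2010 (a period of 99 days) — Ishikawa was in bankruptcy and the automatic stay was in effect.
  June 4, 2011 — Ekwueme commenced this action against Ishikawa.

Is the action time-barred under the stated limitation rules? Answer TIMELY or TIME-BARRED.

The claim accrued on January 13, 2004, the date of the act.
Adding the 6 years base period to January 13, 2004 gives a deadline of January 13, 2010, before any tolling.
The written tolling agreement from February 7, 2005 to July 31, 2005 tolled the period for 174 days, extending the deadline to July 6, 2010.
The period was tolled for 126 days by the pending criminal prosecution (December 9, 2008 to April 14, 2009), pushing the deadline to November 9, 2010.
The automatic bankruptcy stay from May 8, 2010 to August 15, 2010 tolled the period for 99 days, extending the deadline to February 16, 2011.
None of the other events listed affects the running of the period under the stated rules.
Ekwueme filed on June 4, 2011, after the February 16, 2011 deadline, so the action is time-barred.

TIME-BARRED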